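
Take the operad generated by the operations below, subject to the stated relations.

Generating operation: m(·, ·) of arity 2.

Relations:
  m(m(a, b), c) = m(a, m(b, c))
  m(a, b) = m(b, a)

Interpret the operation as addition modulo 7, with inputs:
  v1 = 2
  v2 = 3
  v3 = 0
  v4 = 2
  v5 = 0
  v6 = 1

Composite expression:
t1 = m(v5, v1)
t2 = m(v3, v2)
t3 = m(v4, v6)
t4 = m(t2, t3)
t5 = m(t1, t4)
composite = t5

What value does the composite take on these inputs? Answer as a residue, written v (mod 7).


1 (mod 7)

m(v5, v1) = 2
m(v3, v2) = 3
m(v4, v6) = 3
m(m(v3, v2), m(v4, v6)) = 6
m(m(v5, v1), m(m(v3, v2), m(v4, v6))) = 1


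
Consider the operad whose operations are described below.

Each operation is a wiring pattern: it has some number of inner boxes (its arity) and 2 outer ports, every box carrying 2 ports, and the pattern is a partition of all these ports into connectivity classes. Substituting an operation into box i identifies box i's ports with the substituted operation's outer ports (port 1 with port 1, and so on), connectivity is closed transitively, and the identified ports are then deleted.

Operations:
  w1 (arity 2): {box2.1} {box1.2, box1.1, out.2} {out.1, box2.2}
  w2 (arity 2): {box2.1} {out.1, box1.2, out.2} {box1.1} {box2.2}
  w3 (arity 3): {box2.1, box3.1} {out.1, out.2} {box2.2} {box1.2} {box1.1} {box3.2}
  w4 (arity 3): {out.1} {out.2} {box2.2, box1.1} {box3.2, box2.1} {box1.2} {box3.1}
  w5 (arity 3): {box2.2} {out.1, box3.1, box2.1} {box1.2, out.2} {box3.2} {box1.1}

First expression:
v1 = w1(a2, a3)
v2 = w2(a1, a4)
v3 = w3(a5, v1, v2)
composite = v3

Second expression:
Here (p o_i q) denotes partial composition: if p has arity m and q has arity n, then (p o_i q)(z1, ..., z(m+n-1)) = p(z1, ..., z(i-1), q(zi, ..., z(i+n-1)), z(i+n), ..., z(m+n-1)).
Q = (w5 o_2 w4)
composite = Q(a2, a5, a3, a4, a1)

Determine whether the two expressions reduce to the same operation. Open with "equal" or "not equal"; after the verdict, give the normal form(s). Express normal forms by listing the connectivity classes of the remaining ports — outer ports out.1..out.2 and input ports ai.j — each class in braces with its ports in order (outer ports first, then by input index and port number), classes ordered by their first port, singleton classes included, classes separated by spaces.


not equal; the first gives {out.1, out.2} {a1.1} {a1.2, a3.2} {a2.1, a2.2} {a3.1} {a4.1} {a4.2} {a5.1} {a5.2} and the second {out.1, a1.1} {out.2, a2.2} {a1.2} {a2.1} {a3.1, a4.2} {a3.2, a5.1} {a4.1} {a5.2}

Reducing the first expression gives {out.1, out.2} {a1.1} {a1.2, a3.2} {a2.1, a2.2} {a3.1} {a4.1} {a4.2} {a5.1} {a5.2}
Reducing the second expression gives {out.1, a1.1} {out.2, a2.2} {a1.2} {a2.1} {a3.1, a4.2} {a3.2, a5.1} {a4.1} {a5.2}
The forms do not match — not equal.


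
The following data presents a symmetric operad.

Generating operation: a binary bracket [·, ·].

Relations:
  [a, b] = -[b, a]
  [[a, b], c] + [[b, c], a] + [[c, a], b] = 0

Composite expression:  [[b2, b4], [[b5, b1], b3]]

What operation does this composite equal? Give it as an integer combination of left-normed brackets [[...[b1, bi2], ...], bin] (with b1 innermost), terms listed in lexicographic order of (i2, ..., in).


[[[[b1, b5], b3], b2], b4] - [[[[b1, b5], b3], b4], b2]

Antisymmetry and Jacobi reduce to b1-anchored left-normed brackets.
Composite bracket: [[b2, b4], [[b5, b1], b3]]
Under [a, b] = ab - ba we get 16 signed associative words (2^4 = 16).
Only words starting with b1 matter:
  b1b5b3b2b4 appears with sign +1, giving the term +[[[[b1, b5], b3], b2], b4]
  b1b5b3b4b2 appears with sign -1, giving the term -[[[[b1, b5], b3], b4], b2]


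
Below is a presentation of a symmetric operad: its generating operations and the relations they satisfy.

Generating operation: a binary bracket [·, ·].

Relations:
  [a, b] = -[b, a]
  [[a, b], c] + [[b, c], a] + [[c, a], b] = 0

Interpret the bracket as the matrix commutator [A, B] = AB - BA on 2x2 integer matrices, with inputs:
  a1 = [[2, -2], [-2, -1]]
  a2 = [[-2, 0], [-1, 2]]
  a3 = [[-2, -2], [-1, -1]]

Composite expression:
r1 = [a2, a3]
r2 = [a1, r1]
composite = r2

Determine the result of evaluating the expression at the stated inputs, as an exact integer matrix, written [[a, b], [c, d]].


[a2, a3] = [[-2, 8], [-3, 2]]
[a1, [a2, a3]] = [[22, 16], [17, -22]]

[[22, 16], [17, -22]]


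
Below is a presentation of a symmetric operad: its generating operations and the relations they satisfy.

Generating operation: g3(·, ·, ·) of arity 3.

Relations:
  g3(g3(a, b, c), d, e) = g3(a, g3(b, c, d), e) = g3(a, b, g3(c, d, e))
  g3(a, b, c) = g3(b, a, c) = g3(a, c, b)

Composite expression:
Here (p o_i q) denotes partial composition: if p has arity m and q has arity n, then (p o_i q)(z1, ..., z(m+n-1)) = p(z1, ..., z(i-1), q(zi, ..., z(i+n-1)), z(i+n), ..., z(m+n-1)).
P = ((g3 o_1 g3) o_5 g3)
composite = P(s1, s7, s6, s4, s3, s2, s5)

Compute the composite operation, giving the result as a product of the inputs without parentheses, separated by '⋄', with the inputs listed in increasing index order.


s1 ⋄ s2 ⋄ s3 ⋄ s4 ⋄ s5 ⋄ s6 ⋄ s7


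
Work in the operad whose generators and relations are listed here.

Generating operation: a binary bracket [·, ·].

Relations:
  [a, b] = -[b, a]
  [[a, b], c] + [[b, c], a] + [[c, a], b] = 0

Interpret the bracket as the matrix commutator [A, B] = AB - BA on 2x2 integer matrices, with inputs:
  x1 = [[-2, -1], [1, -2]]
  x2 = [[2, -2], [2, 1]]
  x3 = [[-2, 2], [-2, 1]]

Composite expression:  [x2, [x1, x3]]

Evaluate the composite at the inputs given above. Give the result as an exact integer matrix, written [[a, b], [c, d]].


[x1, x3] = [[0, -3], [-3, 0]]
[x2, [x1, x3]] = [[12, -3], [3, -12]]

[[12, -3], [3, -12]]


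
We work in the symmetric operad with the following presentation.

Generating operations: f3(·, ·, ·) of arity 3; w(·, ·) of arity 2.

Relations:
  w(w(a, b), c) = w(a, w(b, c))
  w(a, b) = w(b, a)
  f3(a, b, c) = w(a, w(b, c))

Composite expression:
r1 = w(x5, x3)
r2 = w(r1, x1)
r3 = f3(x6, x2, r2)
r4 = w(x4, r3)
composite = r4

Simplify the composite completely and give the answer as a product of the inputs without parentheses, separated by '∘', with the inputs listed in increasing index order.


x1 ∘ x2 ∘ x3 ∘ x4 ∘ x5 ∘ x6

Any arrangement under w is one operation, so sort the x-inputs.
w(x5, x3) reduces to x5 ∘ x3
w(w(x5, x3), x1) reduces to x5 ∘ x3 ∘ x1
f3(x6, x2, w(w(x5, x3), x1)) reduces to x6 ∘ x2 ∘ x5 ∘ x3 ∘ x1
w(x4, f3(x6, x2, w(w(x5, x3), x1))) reduces to x4 ∘ x6 ∘ x2 ∘ x5 ∘ x3 ∘ x1
putting the inputs in ascending order: x1 ∘ x2 ∘ x3 ∘ x4 ∘ x5 ∘ x6


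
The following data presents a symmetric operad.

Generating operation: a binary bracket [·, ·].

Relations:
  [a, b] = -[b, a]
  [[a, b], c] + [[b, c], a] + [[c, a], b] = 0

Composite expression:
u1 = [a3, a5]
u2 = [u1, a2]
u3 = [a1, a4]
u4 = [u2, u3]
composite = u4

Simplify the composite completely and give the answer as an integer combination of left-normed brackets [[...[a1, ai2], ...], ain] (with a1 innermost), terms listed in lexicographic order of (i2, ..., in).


[[[[a1, a4], a2], a3], a5] - [[[[a1, a4], a2], a5], a3] - [[[[a1, a4], a3], a5], a2] + [[[[a1, a4], a5], a3], a2]


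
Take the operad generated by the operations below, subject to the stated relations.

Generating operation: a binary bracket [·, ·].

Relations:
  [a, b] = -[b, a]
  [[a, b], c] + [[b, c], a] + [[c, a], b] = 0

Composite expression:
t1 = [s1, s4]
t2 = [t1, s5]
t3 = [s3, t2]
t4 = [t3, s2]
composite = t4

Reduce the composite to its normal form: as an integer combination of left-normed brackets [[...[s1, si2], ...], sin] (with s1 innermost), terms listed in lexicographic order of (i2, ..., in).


-[[[[s1, s4], s5], s3], s2]


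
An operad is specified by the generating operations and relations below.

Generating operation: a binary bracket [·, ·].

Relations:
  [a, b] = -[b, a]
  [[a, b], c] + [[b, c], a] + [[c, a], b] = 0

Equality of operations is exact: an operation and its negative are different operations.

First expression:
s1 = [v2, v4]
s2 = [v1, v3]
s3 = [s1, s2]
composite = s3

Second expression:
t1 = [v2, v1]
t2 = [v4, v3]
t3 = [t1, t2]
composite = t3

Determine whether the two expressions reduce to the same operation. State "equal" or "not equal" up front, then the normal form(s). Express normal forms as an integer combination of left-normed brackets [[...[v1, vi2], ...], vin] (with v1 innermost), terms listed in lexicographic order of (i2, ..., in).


not equal: they reduce to -[[[v1, v3], v2], v4] + [[[v1, v3], v4], v2] and [[[v1, v2], v3], v4] - [[[v1, v2], v4], v3]

Reducing the first expression gives -[[[v1, v3], v2], v4] + [[[v1, v3], v4], v2]
Reducing the second expression gives [[[v1, v2], v3], v4] - [[[v1, v2], v4], v3]
The normal forms differ: not equal.


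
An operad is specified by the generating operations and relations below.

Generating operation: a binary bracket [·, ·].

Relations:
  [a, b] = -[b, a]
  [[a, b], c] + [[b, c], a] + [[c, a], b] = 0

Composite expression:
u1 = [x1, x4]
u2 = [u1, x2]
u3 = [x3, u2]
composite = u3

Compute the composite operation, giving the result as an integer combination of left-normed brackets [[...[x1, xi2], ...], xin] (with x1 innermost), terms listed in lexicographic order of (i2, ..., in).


-[[[x1, x4], x2], x3]

In the tensor algebra, words opening x1 carry the x1-anchored form.
Composite bracket: [x3, [[x1, x4], x2]]
The bracket unfolds into 8 signed words via [a, b] = ab - ba (2^3 = 8).
Coefficients come from the x1-initial words:
  sign of x1x4x2x3 is -1, so it contributes -[[[x1, x4], x2], x3]


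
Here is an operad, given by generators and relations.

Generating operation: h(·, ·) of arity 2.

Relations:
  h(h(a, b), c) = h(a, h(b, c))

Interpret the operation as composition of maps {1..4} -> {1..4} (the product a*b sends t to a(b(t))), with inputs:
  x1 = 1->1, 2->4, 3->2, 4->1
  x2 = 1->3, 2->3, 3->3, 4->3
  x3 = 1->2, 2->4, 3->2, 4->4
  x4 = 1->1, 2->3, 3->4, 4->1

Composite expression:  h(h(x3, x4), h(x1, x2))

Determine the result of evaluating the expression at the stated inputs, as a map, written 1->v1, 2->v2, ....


1->2, 2->2, 3->2, 4->2

h(x3, x4) = 1->2, 2->2, 3->4, 4->2
h(x1, x2) = 1->2, 2->2, 3->2, 4->2
h(h(x3, x4), h(x1, x2)) = 1->2, 2->2, 3->2, 4->2


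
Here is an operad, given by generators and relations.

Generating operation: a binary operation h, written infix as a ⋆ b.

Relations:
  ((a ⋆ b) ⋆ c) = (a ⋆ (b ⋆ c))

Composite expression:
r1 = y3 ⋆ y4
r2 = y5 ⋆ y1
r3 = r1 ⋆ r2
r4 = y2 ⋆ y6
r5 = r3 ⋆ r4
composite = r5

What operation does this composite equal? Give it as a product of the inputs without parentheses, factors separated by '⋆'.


y3 ⋆ y4 ⋆ y5 ⋆ y1 ⋆ y2 ⋆ y6

The h-tree's shape is irrelevant; the y-reading-order decides.
(y3 ⋆ y4) collapses to y3 ⋆ y4
(y5 ⋆ y1) collapses to y5 ⋆ y1
((y3 ⋆ y4) ⋆ (y5 ⋆ y1)) collapses to y3 ⋆ y4 ⋆ y5 ⋆ y1
(y2 ⋆ y6) collapses to y2 ⋆ y6
(((y3 ⋆ y4) ⋆ (y5 ⋆ y1)) ⋆ (y2 ⋆ y6)) collapses to y3 ⋆ y4 ⋆ y5 ⋆ y1 ⋆ y2 ⋆ y6


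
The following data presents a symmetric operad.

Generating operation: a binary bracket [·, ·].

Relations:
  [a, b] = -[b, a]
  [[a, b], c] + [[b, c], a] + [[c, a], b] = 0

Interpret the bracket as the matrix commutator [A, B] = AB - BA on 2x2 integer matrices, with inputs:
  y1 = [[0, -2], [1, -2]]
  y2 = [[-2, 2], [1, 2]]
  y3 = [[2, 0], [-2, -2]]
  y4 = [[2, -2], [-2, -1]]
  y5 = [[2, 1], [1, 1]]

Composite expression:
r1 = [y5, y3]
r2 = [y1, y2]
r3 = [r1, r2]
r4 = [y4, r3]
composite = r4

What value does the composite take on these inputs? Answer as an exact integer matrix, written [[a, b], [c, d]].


[[112, 144], [24, -112]]


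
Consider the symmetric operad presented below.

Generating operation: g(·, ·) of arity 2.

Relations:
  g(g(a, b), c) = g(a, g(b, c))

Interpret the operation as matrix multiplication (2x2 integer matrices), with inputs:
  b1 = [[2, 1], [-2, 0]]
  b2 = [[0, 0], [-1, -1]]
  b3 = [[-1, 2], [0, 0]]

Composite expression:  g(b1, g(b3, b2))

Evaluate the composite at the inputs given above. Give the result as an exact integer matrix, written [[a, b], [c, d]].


[[-4, -4], [4, 4]]


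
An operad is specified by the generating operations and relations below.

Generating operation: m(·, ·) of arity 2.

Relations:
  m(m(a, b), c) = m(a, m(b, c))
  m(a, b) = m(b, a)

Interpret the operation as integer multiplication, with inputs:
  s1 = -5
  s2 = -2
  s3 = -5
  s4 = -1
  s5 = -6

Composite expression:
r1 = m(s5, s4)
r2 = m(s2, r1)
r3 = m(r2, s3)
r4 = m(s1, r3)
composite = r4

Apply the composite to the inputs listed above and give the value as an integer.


m(s5, s4) = 6
m(s2, m(s5, s4)) = -12
m(m(s2, m(s5, s4)), s3) = 60
m(s1, m(m(s2, m(s5, s4)), s3)) = -300

-300


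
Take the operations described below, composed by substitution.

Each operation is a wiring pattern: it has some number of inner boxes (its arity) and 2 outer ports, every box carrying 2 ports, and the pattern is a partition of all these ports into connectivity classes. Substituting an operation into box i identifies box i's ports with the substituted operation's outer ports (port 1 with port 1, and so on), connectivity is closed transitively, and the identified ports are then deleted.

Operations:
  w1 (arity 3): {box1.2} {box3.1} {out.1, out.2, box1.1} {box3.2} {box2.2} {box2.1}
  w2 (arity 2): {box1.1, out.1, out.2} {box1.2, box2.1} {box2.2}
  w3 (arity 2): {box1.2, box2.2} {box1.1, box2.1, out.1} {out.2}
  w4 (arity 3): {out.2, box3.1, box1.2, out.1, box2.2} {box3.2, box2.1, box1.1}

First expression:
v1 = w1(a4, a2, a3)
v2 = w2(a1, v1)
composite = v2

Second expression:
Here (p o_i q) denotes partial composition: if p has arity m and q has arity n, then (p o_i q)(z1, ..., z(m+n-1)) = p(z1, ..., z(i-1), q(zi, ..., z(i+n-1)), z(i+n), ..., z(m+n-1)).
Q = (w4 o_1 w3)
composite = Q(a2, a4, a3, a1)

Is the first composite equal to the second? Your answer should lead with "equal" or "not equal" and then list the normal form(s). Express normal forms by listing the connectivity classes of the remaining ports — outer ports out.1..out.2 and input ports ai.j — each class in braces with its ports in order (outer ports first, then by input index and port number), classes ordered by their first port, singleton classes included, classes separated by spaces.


not equal; the first gives {out.1, out.2, a1.1} {a1.2, a4.1} {a2.1} {a2.2} {a3.1} {a3.2} {a4.2} and the second {out.1, out.2, a1.1, a3.2} {a1.2, a2.1, a3.1, a4.1} {a2.2, a4.2}

In normal form, the first expression is {out.1, out.2, a1.1} {a1.2, a4.1} {a2.1} {a2.2} {a3.1} {a3.2} {a4.2}
In normal form, the second expression is {out.1, out.2, a1.1, a3.2} {a1.2, a2.1, a3.1, a4.1} {a2.2, a4.2}
The normal forms differ: not equal.


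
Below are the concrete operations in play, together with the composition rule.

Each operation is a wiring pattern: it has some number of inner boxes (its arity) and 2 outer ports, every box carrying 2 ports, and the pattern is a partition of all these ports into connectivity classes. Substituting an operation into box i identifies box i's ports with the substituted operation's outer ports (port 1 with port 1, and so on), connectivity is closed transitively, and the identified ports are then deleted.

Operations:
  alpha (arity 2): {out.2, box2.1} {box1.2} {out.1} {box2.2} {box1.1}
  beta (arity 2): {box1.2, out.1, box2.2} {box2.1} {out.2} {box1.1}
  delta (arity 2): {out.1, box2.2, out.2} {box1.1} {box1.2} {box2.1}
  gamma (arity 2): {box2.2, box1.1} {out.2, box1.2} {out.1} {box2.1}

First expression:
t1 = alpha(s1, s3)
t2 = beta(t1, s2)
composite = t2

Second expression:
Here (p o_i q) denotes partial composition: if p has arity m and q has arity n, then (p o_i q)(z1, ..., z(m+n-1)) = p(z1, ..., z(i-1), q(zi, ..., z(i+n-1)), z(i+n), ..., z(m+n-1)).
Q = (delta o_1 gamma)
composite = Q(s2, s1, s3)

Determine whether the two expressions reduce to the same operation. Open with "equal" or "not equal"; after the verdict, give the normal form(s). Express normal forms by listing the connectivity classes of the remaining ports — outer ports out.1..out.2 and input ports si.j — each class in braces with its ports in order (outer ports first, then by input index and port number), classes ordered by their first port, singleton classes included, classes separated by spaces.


Reducing the first expression gives {out.1, s2.2, s3.1} {out.2} {s1.1} {s1.2} {s2.1} {s3.2}
Reducing the second expression gives {out.1, out.2, s3.2} {s1.1} {s1.2, s2.1} {s2.2} {s3.1}
The forms do not match — not equal.

not equal; first: {out.1, s2.2, s3.1} {out.2} {s1.1} {s1.2} {s2.1} {s3.2}; second: {out.1, out.2, s3.2} {s1.1} {s1.2, s2.1} {s2.2} {s3.1}


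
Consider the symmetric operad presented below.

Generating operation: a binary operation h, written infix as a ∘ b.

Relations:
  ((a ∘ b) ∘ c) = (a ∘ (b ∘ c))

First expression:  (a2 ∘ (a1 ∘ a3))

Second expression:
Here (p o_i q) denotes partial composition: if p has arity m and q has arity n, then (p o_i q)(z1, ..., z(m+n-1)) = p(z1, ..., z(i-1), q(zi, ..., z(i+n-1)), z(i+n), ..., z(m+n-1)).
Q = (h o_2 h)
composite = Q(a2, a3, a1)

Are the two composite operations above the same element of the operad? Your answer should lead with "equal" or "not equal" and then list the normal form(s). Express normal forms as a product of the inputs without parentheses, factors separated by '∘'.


not equal — first a2 ∘ a1 ∘ a3, second a2 ∘ a3 ∘ a1

The first composite normalizes to a2 ∘ a1 ∘ a3
The second composite normalizes to a2 ∘ a3 ∘ a1
Distinct normal forms: not equal.


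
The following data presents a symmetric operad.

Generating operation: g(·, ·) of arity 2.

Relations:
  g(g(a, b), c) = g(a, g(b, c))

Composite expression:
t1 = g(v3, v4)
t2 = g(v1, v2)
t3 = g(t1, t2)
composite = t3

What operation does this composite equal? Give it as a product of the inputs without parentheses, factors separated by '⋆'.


v3 ⋆ v4 ⋆ v1 ⋆ v2

All parenthesizations of g agree; list the v-inputs left to right.
g(v3, v4) reduces to v3 ⋆ v4
g(v1, v2) reduces to v1 ⋆ v2
g(g(v3, v4), g(v1, v2)) reduces to v3 ⋆ v4 ⋆ v1 ⋆ v2


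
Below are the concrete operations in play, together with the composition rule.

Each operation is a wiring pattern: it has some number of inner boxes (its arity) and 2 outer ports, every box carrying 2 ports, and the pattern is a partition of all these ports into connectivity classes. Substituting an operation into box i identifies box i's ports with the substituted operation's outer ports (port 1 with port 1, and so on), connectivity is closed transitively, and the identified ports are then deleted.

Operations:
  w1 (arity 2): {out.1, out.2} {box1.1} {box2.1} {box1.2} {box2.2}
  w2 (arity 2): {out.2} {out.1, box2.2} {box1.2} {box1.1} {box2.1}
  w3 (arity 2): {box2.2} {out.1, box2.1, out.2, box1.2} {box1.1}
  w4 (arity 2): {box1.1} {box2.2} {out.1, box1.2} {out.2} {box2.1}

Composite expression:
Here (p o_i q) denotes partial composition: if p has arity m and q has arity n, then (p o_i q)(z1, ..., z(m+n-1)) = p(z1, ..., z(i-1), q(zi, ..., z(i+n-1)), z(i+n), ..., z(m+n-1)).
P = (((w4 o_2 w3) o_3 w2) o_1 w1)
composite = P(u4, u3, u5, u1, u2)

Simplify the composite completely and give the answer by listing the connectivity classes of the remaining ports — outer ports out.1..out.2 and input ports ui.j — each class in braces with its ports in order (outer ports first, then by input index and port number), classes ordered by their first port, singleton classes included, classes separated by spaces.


{out.1} {out.2} {u1.1} {u1.2} {u2.1} {u2.2, u5.2} {u3.1} {u3.2} {u4.1} {u4.2} {u5.1}


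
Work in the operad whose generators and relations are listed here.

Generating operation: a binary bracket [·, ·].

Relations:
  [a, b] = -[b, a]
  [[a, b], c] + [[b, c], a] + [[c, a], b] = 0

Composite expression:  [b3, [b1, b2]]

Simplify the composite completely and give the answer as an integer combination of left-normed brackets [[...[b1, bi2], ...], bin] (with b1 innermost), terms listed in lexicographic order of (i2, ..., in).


In the tensor algebra, words opening b1 carry the b1-anchored form.
Composite bracket: [b3, [b1, b2]]
The bracket unfolds into 4 signed words via [a, b] = ab - ba (2^2 = 4).
Coefficients come from the b1-initial words:
  from b1b2b3, sign -1: term -[[b1, b2], b3]

-[[b1, b2], b3]


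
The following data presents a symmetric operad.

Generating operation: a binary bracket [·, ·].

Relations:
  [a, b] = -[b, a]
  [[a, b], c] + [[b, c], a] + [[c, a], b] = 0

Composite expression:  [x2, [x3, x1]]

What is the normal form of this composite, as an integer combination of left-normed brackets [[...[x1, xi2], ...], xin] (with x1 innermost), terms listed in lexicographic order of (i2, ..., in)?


[[x1, x3], x2]

In the tensor algebra, words opening x1 carry the x1-anchored form.
Composite bracket: [x2, [x3, x1]]
Expanding via [a, b] = ab - ba: 4 signed words (2^2 = 4).
Words beginning with x1 determine it all:
  x1x3x2 appears with sign +1, giving the term +[[x1, x3], x2]


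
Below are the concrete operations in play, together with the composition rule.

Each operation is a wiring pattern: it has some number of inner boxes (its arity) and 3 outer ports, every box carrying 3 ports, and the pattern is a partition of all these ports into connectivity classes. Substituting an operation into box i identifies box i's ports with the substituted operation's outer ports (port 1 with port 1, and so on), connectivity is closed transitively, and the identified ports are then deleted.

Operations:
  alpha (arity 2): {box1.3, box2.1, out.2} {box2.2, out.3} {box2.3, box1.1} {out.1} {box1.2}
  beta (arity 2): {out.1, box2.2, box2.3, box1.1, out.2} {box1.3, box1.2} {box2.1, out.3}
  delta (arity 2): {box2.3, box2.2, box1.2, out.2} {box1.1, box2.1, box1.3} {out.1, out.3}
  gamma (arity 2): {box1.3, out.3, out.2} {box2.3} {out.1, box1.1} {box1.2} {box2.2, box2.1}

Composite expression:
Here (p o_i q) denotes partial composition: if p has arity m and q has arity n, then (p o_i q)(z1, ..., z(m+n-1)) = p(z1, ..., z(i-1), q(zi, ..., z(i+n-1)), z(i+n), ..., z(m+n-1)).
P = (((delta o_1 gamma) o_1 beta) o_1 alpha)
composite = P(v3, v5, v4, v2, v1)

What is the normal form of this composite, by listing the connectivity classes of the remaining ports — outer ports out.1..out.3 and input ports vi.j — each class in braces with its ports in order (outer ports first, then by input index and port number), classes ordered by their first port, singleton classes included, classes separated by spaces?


Substituting into delta glues patterns; closure does the rest.
the subtree at alpha composes to {out.1} {out.2, v3.3, v5.1} {out.3, v5.2} {v3.1, v5.3} {v3.2} on (v3, v5); out.j = own outer ports
the subtree at beta composes to {out.1, out.2, v4.2, v4.3} {out.3, v4.1} {v3.1, v5.3} {v3.2} {v3.3, v5.1, v5.2} on (v3, v5, v4); out.j = own outer ports
the subtree at gamma composes to {out.1, v4.2, v4.3} {out.2, out.3, v4.1} {v2.1, v2.2} {v2.3} {v3.1, v5.3} {v3.2} {v3.3, v5.1, v5.2} on (v3, v5, v4, v2); out.j = own outer ports
the subtree at delta composes to {out.1, out.3} {out.2, v1.1, v1.2, v1.3, v4.1, v4.2, v4.3} {v2.1, v2.2} {v2.3} {v3.1, v5.3} {v3.2} {v3.3, v5.1, v5.2} on (v3, v5, v4, v2, v1); out.j = own outer ports

{out.1, out.3} {out.2, v1.1, v1.2, v1.3, v4.1, v4.2, v4.3} {v2.1, v2.2} {v2.3} {v3.1, v5.3} {v3.2} {v3.3, v5.1, v5.2}


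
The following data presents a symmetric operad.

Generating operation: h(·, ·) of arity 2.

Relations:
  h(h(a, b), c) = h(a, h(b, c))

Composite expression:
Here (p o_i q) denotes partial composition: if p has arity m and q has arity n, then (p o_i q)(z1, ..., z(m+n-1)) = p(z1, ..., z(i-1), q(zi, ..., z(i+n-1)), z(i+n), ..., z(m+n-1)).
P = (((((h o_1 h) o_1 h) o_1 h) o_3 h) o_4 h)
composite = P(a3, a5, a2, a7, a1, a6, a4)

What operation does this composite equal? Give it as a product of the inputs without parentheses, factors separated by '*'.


Associativity of h dissolves the nesting; only the a-input order survives.
h(a3, a5) linearizes to a3 * a5
h(a7, a1) linearizes to a7 * a1
h(a2, h(a7, a1)) linearizes to a2 * a7 * a1
h(h(a3, a5), h(a2, h(a7, a1))) linearizes to a3 * a5 * a2 * a7 * a1
h(h(h(a3, a5), h(a2, h(a7, a1))), a6) linearizes to a3 * a5 * a2 * a7 * a1 * a6
h(h(h(h(a3, a5), h(a2, h(a7, a1))), a6), a4) linearizes to a3 * a5 * a2 * a7 * a1 * a6 * a4

a3 * a5 * a2 * a7 * a1 * a6 * a4


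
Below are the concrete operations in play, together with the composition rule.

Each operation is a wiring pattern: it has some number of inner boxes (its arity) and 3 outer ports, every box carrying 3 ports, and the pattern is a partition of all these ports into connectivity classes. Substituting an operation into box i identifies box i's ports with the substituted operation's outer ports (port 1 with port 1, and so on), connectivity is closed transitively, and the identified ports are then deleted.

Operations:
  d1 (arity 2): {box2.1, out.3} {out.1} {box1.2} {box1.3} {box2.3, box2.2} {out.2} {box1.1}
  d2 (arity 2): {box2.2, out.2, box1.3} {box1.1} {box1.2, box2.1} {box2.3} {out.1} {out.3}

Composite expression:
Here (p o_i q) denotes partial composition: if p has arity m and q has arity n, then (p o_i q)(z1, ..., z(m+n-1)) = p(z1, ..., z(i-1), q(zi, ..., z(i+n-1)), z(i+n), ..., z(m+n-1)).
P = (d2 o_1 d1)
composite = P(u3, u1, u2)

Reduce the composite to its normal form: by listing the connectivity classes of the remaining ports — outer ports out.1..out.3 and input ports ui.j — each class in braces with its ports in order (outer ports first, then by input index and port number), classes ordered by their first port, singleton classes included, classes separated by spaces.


Connectivity passes through glued d2-boundaries; trace each wire chain.
stage d1: inputs (u3, u1), connectivity {out.1} {out.2} {out.3, u1.1} {u1.2, u1.3} {u3.1} {u3.2} {u3.3}, out.j its boundary
stage d2: inputs (u3, u1, u2), connectivity {out.1} {out.2, u1.1, u2.2} {out.3} {u1.2, u1.3} {u2.1} {u2.3} {u3.1} {u3.2} {u3.3}, out.j its boundary

{out.1} {out.2, u1.1, u2.2} {out.3} {u1.2, u1.3} {u2.1} {u2.3} {u3.1} {u3.2} {u3.3}


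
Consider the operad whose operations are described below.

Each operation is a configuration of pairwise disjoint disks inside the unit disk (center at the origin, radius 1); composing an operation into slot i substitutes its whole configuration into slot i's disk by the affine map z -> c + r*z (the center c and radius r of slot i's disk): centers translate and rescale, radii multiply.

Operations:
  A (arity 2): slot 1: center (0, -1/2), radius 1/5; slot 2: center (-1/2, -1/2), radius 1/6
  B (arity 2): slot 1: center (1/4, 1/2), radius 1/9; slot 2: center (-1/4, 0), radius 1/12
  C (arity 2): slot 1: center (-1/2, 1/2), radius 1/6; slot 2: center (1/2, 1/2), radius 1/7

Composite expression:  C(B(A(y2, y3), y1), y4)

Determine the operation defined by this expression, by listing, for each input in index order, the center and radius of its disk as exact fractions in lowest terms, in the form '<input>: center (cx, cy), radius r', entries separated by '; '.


Affine substitution under C: radii multiply and y-centers shift.
input y2: composing its 3 substitution steps yields center (-11/24, 31/54), radius 1/270
input y3: composing its 3 substitution steps yields center (-101/216, 31/54), radius 1/324
input y1: composing its 2 substitution steps yields center (-13/24, 1/2), radius 1/72
input y4: composing its 1 substitution step yields center (1/2, 1/2), radius 1/7

y1: center (-13/24, 1/2), radius 1/72; y2: center (-11/24, 31/54), radius 1/270; y3: center (-101/216, 31/54), radius 1/324; y4: center (1/2, 1/2), radius 1/7


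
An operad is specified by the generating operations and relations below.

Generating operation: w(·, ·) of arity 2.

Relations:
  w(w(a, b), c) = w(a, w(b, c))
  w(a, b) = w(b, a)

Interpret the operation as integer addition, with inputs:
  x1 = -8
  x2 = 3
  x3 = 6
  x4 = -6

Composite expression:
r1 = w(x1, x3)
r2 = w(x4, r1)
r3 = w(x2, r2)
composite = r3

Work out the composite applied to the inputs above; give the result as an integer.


-5


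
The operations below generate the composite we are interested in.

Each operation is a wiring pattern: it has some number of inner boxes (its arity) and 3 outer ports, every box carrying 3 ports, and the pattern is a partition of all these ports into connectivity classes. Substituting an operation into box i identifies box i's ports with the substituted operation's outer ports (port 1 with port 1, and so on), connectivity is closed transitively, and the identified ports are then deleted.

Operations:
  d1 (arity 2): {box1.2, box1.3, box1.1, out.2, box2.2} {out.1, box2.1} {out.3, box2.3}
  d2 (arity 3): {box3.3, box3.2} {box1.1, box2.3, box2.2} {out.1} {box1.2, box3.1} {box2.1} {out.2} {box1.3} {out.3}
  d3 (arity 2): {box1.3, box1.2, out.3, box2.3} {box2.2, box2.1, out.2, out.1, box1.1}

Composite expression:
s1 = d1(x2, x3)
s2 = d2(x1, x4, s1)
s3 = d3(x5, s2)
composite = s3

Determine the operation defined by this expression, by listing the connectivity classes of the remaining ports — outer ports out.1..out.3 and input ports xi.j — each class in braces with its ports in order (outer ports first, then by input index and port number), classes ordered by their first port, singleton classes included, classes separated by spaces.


Treat the ports identified at d3 as solder joints: merge, then drop.
after d1, the pattern on (x2, x3) reads {out.1, x3.1} {out.2, x2.1, x2.2, x2.3, x3.2} {out.3, x3.3} (out.j = its outer ports)
after d2, the pattern on (x1, x4, x2, x3) reads {out.1} {out.2} {out.3} {x1.1, x4.2, x4.3} {x1.2, x3.1} {x1.3} {x2.1, x2.2, x2.3, x3.2, x3.3} {x4.1} (out.j = its outer ports)
after d3, the pattern on (x5, x1, x4, x2, x3) reads {out.1, out.2, x5.1} {out.3, x5.2, x5.3} {x1.1, x4.2, x4.3} {x1.2, x3.1} {x1.3} {x2.1, x2.2, x2.3, x3.2, x3.3} {x4.1} (out.j = its outer ports)

{out.1, out.2, x5.1} {out.3, x5.2, x5.3} {x1.1, x4.2, x4.3} {x1.2, x3.1} {x1.3} {x2.1, x2.2, x2.3, x3.2, x3.3} {x4.1}


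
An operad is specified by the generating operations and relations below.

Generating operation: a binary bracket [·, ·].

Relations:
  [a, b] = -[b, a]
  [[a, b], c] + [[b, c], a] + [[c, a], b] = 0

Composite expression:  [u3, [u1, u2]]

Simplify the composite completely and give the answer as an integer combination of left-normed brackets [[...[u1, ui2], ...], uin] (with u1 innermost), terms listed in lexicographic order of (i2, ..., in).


-[[u1, u2], u3]

Expand each bracket as ab - ba; the u1-initial words give the coefficients.
Composite bracket: [u3, [u1, u2]]
Full expansion: 4 signed words from ab - ba (2^2 = 4).
Collect the words opening with u1:
  word u1u2u3 has sign -1, contributing -[[u1, u2], u3]


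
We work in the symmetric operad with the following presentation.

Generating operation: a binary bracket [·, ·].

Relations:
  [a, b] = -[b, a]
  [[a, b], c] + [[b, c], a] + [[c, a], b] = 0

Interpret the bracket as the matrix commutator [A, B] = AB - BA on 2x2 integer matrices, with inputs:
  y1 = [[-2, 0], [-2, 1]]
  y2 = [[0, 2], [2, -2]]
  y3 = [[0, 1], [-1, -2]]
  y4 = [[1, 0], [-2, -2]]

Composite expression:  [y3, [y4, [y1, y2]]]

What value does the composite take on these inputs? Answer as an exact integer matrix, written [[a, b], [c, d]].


[[-40, -12], [68, 40]]

[y1, y2] = [[4, -6], [2, -4]]
[y4, [y1, y2]] = [[-12, -18], [-22, 12]]
[y3, [y4, [y1, y2]]] = [[-40, -12], [68, 40]]


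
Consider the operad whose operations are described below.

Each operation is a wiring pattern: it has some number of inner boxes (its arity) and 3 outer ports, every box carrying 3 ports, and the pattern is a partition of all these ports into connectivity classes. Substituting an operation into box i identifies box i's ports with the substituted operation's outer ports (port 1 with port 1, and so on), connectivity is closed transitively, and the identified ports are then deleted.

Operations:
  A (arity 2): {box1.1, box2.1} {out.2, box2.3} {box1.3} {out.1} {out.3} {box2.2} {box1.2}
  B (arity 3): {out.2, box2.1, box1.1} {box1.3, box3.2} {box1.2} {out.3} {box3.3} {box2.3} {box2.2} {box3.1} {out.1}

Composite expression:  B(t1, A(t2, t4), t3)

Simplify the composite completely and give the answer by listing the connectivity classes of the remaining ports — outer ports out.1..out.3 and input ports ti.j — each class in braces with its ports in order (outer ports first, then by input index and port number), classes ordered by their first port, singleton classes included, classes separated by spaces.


Substituting into B glues patterns; closure does the rest.
A over (t2, t4) gives {out.1} {out.2, t4.3} {out.3} {t2.1, t4.1} {t2.2} {t2.3} {t4.2}, out.j being that stage's outer ports
B over (t1, t2, t4, t3) gives {out.1} {out.2, t1.1} {out.3} {t1.2} {t1.3, t3.2} {t2.1, t4.1} {t2.2} {t2.3} {t3.1} {t3.3} {t4.2} {t4.3}, out.j being that stage's outer ports

{out.1} {out.2, t1.1} {out.3} {t1.2} {t1.3, t3.2} {t2.1, t4.1} {t2.2} {t2.3} {t3.1} {t3.3} {t4.2} {t4.3}


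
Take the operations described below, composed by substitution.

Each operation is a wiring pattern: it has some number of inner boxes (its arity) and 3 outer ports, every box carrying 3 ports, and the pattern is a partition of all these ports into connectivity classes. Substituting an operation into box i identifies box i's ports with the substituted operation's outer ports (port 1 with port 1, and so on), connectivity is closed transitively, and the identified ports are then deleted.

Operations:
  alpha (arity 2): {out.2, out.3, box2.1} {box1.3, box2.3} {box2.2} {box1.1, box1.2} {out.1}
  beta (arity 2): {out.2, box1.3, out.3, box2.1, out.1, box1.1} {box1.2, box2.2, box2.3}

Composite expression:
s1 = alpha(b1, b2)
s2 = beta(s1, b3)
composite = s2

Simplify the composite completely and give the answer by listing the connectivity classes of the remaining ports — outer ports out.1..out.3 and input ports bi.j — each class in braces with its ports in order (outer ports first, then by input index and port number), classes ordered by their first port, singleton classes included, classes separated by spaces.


{out.1, out.2, out.3, b2.1, b3.1, b3.2, b3.3} {b1.1, b1.2} {b1.3, b2.3} {b2.2}

Connectivity passes through glued beta-boundaries; trace each wire chain.
stage alpha: inputs (b1, b2), connectivity {out.1} {out.2, out.3, b2.1} {b1.1, b1.2} {b1.3, b2.3} {b2.2}, out.j its boundary
stage beta: inputs (b1, b2, b3), connectivity {out.1, out.2, out.3, b2.1, b3.1, b3.2, b3.3} {b1.1, b1.2} {b1.3, b2.3} {b2.2}, out.j its boundary


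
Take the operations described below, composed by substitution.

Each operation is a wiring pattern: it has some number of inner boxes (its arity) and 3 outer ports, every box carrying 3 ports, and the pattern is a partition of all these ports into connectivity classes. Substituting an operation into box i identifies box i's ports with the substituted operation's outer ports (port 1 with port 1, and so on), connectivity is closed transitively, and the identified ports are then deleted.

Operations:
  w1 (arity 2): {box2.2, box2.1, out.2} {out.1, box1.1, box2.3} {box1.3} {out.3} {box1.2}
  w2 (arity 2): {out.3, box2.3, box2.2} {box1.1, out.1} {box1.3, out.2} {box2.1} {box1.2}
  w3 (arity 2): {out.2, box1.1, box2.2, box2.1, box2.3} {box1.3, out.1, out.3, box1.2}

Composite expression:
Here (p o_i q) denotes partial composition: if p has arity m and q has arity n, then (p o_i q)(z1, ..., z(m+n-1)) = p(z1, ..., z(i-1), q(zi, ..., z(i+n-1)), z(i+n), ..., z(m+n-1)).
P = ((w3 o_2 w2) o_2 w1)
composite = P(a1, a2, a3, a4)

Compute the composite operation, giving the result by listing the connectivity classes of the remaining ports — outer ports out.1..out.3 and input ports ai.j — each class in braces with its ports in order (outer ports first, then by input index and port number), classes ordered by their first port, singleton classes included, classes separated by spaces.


{out.1, out.3, a1.2, a1.3} {out.2, a1.1, a2.1, a3.3, a4.2, a4.3} {a2.2} {a2.3} {a3.1, a3.2} {a4.1}

Two ports join when wires chain via w3-identified ports.
through w1, on inputs (a2, a3): {out.1, a2.1, a3.3} {out.2, a3.1, a3.2} {out.3} {a2.2} {a2.3} (out.j = stage outer ports)
through w2, on inputs (a2, a3, a4): {out.1, a2.1, a3.3} {out.2} {out.3, a4.2, a4.3} {a2.2} {a2.3} {a3.1, a3.2} {a4.1} (out.j = stage outer ports)
through w3, on inputs (a1, a2, a3, a4): {out.1, out.3, a1.2, a1.3} {out.2, a1.1, a2.1, a3.3, a4.2, a4.3} {a2.2} {a2.3} {a3.1, a3.2} {a4.1} (out.j = stage outer ports)


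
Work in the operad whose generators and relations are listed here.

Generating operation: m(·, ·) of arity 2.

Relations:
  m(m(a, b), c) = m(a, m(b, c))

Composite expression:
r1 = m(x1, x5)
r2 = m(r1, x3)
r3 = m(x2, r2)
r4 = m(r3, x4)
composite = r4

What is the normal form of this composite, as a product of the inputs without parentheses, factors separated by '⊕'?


Associativity of m dissolves the nesting; only the x-input order survives.
m(x1, x5) reduces to x1 ⊕ x5
m(m(x1, x5), x3) reduces to x1 ⊕ x5 ⊕ x3
m(x2, m(m(x1, x5), x3)) reduces to x2 ⊕ x1 ⊕ x5 ⊕ x3
m(m(x2, m(m(x1, x5), x3)), x4) reduces to x2 ⊕ x1 ⊕ x5 ⊕ x3 ⊕ x4

x2 ⊕ x1 ⊕ x5 ⊕ x3 ⊕ x4


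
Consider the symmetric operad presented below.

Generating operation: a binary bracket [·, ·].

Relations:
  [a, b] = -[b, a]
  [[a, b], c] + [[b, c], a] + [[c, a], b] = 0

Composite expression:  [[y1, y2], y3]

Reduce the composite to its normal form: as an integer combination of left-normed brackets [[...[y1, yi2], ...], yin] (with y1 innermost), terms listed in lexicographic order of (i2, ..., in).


[[y1, y2], y3]


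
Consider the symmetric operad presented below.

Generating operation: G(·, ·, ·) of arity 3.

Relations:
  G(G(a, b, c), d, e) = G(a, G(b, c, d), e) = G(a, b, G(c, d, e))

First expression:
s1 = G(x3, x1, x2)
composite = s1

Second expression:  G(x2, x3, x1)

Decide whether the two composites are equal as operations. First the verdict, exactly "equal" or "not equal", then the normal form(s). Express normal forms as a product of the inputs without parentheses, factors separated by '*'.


Normal form of the first expression: x3 * x1 * x2
Normal form of the second expression: x2 * x3 * x1
Different reductions; not equal.

not equal; the first gives x3 * x1 * x2 and the second x2 * x3 * x1


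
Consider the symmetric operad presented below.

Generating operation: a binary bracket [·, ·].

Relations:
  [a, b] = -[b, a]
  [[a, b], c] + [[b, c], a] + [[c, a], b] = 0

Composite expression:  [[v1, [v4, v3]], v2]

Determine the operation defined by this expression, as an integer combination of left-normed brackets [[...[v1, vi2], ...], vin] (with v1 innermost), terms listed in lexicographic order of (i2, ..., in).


-[[[v1, v3], v4], v2] + [[[v1, v4], v3], v2]


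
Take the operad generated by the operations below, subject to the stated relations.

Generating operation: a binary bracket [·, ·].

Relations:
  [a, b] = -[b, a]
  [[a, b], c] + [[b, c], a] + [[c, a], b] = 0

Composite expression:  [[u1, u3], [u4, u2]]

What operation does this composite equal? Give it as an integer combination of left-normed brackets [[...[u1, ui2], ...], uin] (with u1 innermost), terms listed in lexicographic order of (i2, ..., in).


-[[[u1, u3], u2], u4] + [[[u1, u3], u4], u2]

Left-normed coefficients sit on the u1-initial expansion words.
Composite bracket: [[u1, u3], [u4, u2]]
Each bracket splits as ab - ba, giving 8 signed words (2^3 = 8).
The u1-initial words carry the normal form:
  u1u3u2u4 appears with sign -1, giving the term -[[[u1, u3], u2], u4]
  u1u3u4u2 appears with sign +1, giving the term +[[[u1, u3], u4], u2]


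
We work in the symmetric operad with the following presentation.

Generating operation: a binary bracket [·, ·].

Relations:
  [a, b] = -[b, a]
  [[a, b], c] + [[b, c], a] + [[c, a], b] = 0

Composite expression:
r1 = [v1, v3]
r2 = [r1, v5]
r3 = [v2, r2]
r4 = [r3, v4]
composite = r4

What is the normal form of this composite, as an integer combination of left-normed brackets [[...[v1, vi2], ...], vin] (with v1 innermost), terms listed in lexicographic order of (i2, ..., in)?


-[[[[v1, v3], v5], v2], v4]
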